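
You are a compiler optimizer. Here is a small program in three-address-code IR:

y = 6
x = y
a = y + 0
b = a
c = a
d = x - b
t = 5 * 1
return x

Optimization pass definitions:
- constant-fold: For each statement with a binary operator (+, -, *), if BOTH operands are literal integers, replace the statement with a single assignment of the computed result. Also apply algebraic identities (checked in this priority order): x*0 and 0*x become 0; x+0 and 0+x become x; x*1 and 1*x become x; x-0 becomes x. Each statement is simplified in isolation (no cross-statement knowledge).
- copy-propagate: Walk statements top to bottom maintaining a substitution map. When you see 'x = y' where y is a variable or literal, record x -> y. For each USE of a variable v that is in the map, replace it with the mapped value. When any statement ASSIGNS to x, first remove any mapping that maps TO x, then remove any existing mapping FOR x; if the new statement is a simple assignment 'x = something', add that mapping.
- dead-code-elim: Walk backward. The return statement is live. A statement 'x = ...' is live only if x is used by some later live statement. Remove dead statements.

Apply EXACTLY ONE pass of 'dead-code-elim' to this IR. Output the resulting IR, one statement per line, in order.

Applying dead-code-elim statement-by-statement:
  [8] return x  -> KEEP (return); live=['x']
  [7] t = 5 * 1  -> DEAD (t not live)
  [6] d = x - b  -> DEAD (d not live)
  [5] c = a  -> DEAD (c not live)
  [4] b = a  -> DEAD (b not live)
  [3] a = y + 0  -> DEAD (a not live)
  [2] x = y  -> KEEP; live=['y']
  [1] y = 6  -> KEEP; live=[]
Result (3 stmts):
  y = 6
  x = y
  return x

Answer: y = 6
x = y
return x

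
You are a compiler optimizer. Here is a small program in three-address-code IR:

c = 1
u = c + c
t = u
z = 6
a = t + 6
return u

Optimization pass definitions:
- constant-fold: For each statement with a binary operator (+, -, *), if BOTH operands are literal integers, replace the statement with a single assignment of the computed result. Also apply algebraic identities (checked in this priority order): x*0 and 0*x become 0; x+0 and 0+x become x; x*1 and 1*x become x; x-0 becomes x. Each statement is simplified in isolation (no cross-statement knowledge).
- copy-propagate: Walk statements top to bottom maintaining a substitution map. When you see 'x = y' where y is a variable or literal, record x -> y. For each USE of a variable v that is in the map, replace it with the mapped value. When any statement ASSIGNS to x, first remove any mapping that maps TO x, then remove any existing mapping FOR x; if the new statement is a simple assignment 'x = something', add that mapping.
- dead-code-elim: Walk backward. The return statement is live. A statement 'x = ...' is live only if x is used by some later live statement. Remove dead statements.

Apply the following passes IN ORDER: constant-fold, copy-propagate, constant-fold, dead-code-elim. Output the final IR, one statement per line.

Answer: u = 2
return u

Derivation:
Initial IR:
  c = 1
  u = c + c
  t = u
  z = 6
  a = t + 6
  return u
After constant-fold (6 stmts):
  c = 1
  u = c + c
  t = u
  z = 6
  a = t + 6
  return u
After copy-propagate (6 stmts):
  c = 1
  u = 1 + 1
  t = u
  z = 6
  a = u + 6
  return u
After constant-fold (6 stmts):
  c = 1
  u = 2
  t = u
  z = 6
  a = u + 6
  return u
After dead-code-elim (2 stmts):
  u = 2
  return u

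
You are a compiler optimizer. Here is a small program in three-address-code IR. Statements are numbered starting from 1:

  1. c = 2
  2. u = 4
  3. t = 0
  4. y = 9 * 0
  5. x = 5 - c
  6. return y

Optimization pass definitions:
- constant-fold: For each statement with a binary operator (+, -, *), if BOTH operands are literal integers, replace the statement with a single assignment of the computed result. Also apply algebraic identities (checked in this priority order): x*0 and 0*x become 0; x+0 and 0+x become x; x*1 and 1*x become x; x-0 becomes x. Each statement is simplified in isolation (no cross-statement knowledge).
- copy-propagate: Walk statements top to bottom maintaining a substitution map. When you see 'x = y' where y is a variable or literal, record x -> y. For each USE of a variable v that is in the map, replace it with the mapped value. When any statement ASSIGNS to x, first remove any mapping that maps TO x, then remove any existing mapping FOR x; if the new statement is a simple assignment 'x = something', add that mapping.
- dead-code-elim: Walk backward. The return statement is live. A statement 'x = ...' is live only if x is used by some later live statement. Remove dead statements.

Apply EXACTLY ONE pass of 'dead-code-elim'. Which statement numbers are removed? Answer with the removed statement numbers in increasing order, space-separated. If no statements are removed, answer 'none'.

Backward liveness scan:
Stmt 1 'c = 2': DEAD (c not in live set [])
Stmt 2 'u = 4': DEAD (u not in live set [])
Stmt 3 't = 0': DEAD (t not in live set [])
Stmt 4 'y = 9 * 0': KEEP (y is live); live-in = []
Stmt 5 'x = 5 - c': DEAD (x not in live set ['y'])
Stmt 6 'return y': KEEP (return); live-in = ['y']
Removed statement numbers: [1, 2, 3, 5]
Surviving IR:
  y = 9 * 0
  return y

Answer: 1 2 3 5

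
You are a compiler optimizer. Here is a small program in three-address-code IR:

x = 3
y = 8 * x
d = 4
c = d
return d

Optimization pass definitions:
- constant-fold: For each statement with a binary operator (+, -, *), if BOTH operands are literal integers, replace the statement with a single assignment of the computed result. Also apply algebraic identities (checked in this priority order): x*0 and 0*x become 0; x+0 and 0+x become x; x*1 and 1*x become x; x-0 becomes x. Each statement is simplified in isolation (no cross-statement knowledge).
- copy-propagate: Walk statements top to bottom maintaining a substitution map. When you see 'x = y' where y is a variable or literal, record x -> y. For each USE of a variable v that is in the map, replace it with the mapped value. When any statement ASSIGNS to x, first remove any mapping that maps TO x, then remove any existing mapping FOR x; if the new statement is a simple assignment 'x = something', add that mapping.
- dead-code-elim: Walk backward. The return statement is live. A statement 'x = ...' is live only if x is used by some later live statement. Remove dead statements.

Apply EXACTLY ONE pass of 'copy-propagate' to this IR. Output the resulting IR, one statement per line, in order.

Applying copy-propagate statement-by-statement:
  [1] x = 3  (unchanged)
  [2] y = 8 * x  -> y = 8 * 3
  [3] d = 4  (unchanged)
  [4] c = d  -> c = 4
  [5] return d  -> return 4
Result (5 stmts):
  x = 3
  y = 8 * 3
  d = 4
  c = 4
  return 4

Answer: x = 3
y = 8 * 3
d = 4
c = 4
return 4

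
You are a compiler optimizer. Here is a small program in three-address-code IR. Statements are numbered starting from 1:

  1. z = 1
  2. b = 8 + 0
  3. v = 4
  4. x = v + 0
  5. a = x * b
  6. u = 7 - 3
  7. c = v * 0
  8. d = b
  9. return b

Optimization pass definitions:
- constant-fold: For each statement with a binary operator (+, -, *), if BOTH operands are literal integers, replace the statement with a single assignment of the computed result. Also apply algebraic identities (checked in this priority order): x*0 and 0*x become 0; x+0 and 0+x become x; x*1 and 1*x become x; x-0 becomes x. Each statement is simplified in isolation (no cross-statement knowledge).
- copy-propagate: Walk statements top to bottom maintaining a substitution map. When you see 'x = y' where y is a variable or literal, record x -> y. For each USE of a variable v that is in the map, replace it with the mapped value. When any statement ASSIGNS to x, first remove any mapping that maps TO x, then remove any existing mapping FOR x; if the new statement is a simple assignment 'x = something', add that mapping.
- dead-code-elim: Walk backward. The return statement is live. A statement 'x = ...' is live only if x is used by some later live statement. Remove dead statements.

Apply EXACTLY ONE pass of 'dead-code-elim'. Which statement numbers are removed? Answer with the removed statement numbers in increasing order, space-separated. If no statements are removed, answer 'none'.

Answer: 1 3 4 5 6 7 8

Derivation:
Backward liveness scan:
Stmt 1 'z = 1': DEAD (z not in live set [])
Stmt 2 'b = 8 + 0': KEEP (b is live); live-in = []
Stmt 3 'v = 4': DEAD (v not in live set ['b'])
Stmt 4 'x = v + 0': DEAD (x not in live set ['b'])
Stmt 5 'a = x * b': DEAD (a not in live set ['b'])
Stmt 6 'u = 7 - 3': DEAD (u not in live set ['b'])
Stmt 7 'c = v * 0': DEAD (c not in live set ['b'])
Stmt 8 'd = b': DEAD (d not in live set ['b'])
Stmt 9 'return b': KEEP (return); live-in = ['b']
Removed statement numbers: [1, 3, 4, 5, 6, 7, 8]
Surviving IR:
  b = 8 + 0
  return b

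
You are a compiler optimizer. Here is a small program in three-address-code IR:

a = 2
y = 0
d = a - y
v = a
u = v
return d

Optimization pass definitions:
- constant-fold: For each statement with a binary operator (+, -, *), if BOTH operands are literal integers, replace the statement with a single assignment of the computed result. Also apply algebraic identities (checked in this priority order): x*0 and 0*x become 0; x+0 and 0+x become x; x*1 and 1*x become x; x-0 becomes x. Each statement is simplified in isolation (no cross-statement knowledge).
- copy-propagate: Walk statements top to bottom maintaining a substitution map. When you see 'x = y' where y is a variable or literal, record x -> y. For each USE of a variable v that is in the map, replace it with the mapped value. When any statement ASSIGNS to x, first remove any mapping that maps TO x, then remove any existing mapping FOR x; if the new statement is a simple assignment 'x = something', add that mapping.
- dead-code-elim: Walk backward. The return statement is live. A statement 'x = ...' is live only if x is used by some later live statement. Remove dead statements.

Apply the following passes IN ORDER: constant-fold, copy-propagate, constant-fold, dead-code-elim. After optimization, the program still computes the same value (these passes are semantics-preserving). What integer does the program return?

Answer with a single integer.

Initial IR:
  a = 2
  y = 0
  d = a - y
  v = a
  u = v
  return d
After constant-fold (6 stmts):
  a = 2
  y = 0
  d = a - y
  v = a
  u = v
  return d
After copy-propagate (6 stmts):
  a = 2
  y = 0
  d = 2 - 0
  v = 2
  u = 2
  return d
After constant-fold (6 stmts):
  a = 2
  y = 0
  d = 2
  v = 2
  u = 2
  return d
After dead-code-elim (2 stmts):
  d = 2
  return d
Evaluate:
  a = 2  =>  a = 2
  y = 0  =>  y = 0
  d = a - y  =>  d = 2
  v = a  =>  v = 2
  u = v  =>  u = 2
  return d = 2

Answer: 2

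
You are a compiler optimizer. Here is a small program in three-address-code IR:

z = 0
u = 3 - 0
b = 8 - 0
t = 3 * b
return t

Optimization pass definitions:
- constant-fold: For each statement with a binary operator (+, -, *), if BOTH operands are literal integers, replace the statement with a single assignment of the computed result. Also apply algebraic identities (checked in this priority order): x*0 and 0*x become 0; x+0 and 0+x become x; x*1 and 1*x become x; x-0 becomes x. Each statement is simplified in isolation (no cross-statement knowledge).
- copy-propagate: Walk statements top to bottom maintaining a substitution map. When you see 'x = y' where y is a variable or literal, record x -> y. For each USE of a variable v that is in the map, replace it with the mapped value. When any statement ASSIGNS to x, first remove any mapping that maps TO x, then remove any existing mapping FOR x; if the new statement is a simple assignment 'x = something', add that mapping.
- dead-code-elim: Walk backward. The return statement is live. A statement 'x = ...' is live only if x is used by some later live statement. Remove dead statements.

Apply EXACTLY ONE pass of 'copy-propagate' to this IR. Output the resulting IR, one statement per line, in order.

Applying copy-propagate statement-by-statement:
  [1] z = 0  (unchanged)
  [2] u = 3 - 0  (unchanged)
  [3] b = 8 - 0  (unchanged)
  [4] t = 3 * b  (unchanged)
  [5] return t  (unchanged)
Result (5 stmts):
  z = 0
  u = 3 - 0
  b = 8 - 0
  t = 3 * b
  return t

Answer: z = 0
u = 3 - 0
b = 8 - 0
t = 3 * b
return t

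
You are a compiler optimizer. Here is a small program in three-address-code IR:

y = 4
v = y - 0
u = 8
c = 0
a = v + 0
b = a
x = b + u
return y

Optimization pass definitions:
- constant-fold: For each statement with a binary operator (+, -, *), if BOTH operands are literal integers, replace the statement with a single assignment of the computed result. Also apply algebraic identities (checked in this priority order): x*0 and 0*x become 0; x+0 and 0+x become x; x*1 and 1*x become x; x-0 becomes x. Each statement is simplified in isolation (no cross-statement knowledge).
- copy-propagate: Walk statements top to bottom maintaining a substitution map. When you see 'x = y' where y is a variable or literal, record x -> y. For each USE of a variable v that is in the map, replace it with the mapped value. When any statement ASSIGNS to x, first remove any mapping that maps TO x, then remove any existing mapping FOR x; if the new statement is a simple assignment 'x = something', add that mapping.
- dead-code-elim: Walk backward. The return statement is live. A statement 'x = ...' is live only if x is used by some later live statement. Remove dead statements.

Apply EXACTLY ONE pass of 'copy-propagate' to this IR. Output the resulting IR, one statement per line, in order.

Applying copy-propagate statement-by-statement:
  [1] y = 4  (unchanged)
  [2] v = y - 0  -> v = 4 - 0
  [3] u = 8  (unchanged)
  [4] c = 0  (unchanged)
  [5] a = v + 0  (unchanged)
  [6] b = a  (unchanged)
  [7] x = b + u  -> x = a + 8
  [8] return y  -> return 4
Result (8 stmts):
  y = 4
  v = 4 - 0
  u = 8
  c = 0
  a = v + 0
  b = a
  x = a + 8
  return 4

Answer: y = 4
v = 4 - 0
u = 8
c = 0
a = v + 0
b = a
x = a + 8
return 4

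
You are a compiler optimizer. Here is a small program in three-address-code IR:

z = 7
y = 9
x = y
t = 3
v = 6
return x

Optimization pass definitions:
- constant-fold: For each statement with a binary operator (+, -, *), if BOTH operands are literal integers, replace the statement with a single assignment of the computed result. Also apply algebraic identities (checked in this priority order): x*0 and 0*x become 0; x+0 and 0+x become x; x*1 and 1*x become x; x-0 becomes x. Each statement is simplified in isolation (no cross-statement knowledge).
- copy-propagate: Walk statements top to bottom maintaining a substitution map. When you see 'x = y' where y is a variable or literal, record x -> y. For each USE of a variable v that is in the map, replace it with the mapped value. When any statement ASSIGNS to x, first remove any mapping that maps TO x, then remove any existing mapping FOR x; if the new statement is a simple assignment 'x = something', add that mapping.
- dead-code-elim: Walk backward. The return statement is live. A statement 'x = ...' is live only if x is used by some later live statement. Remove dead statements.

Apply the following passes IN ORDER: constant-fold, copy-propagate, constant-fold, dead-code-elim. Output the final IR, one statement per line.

Answer: return 9

Derivation:
Initial IR:
  z = 7
  y = 9
  x = y
  t = 3
  v = 6
  return x
After constant-fold (6 stmts):
  z = 7
  y = 9
  x = y
  t = 3
  v = 6
  return x
After copy-propagate (6 stmts):
  z = 7
  y = 9
  x = 9
  t = 3
  v = 6
  return 9
After constant-fold (6 stmts):
  z = 7
  y = 9
  x = 9
  t = 3
  v = 6
  return 9
After dead-code-elim (1 stmts):
  return 9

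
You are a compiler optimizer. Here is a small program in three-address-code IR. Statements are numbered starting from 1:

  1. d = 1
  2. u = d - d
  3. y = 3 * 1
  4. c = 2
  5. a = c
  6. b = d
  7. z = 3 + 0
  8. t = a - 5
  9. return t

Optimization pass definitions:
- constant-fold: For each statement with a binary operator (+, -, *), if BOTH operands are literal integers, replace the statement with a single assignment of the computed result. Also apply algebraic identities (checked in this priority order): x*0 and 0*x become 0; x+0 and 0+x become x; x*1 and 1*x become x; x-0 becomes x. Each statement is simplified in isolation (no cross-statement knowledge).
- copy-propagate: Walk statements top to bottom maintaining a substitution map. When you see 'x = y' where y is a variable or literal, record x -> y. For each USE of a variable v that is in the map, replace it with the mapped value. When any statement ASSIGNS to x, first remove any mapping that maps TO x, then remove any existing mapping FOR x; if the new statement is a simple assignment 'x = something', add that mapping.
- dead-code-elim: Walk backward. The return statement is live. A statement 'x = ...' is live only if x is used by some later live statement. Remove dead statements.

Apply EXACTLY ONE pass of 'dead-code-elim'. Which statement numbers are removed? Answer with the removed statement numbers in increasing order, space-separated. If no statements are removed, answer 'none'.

Backward liveness scan:
Stmt 1 'd = 1': DEAD (d not in live set [])
Stmt 2 'u = d - d': DEAD (u not in live set [])
Stmt 3 'y = 3 * 1': DEAD (y not in live set [])
Stmt 4 'c = 2': KEEP (c is live); live-in = []
Stmt 5 'a = c': KEEP (a is live); live-in = ['c']
Stmt 6 'b = d': DEAD (b not in live set ['a'])
Stmt 7 'z = 3 + 0': DEAD (z not in live set ['a'])
Stmt 8 't = a - 5': KEEP (t is live); live-in = ['a']
Stmt 9 'return t': KEEP (return); live-in = ['t']
Removed statement numbers: [1, 2, 3, 6, 7]
Surviving IR:
  c = 2
  a = c
  t = a - 5
  return t

Answer: 1 2 3 6 7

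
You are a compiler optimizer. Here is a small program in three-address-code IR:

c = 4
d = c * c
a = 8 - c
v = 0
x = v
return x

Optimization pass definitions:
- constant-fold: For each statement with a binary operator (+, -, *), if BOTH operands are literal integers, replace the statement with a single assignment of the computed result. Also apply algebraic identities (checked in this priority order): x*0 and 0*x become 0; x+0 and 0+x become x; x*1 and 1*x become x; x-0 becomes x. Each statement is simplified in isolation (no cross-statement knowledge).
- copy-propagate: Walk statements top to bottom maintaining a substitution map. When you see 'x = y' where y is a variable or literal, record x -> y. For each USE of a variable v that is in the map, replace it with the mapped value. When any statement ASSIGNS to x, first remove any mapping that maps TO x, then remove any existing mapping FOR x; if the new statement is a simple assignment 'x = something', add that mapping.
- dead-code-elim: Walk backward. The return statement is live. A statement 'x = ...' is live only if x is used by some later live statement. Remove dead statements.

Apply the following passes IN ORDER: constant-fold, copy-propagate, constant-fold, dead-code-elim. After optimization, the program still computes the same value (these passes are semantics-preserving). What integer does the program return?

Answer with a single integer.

Initial IR:
  c = 4
  d = c * c
  a = 8 - c
  v = 0
  x = v
  return x
After constant-fold (6 stmts):
  c = 4
  d = c * c
  a = 8 - c
  v = 0
  x = v
  return x
After copy-propagate (6 stmts):
  c = 4
  d = 4 * 4
  a = 8 - 4
  v = 0
  x = 0
  return 0
After constant-fold (6 stmts):
  c = 4
  d = 16
  a = 4
  v = 0
  x = 0
  return 0
After dead-code-elim (1 stmts):
  return 0
Evaluate:
  c = 4  =>  c = 4
  d = c * c  =>  d = 16
  a = 8 - c  =>  a = 4
  v = 0  =>  v = 0
  x = v  =>  x = 0
  return x = 0

Answer: 0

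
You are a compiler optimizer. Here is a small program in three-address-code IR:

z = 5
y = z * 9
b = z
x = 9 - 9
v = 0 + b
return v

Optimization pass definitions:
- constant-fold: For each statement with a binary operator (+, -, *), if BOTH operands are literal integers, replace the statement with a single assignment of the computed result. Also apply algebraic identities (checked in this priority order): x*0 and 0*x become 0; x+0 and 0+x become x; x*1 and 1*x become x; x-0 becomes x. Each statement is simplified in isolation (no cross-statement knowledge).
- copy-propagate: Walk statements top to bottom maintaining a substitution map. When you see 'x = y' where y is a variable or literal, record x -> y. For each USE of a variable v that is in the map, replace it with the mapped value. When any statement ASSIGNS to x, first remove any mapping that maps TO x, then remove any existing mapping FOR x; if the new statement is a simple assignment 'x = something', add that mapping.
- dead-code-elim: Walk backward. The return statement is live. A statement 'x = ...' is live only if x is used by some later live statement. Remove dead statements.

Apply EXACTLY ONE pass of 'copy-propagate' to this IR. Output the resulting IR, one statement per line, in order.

Applying copy-propagate statement-by-statement:
  [1] z = 5  (unchanged)
  [2] y = z * 9  -> y = 5 * 9
  [3] b = z  -> b = 5
  [4] x = 9 - 9  (unchanged)
  [5] v = 0 + b  -> v = 0 + 5
  [6] return v  (unchanged)
Result (6 stmts):
  z = 5
  y = 5 * 9
  b = 5
  x = 9 - 9
  v = 0 + 5
  return v

Answer: z = 5
y = 5 * 9
b = 5
x = 9 - 9
v = 0 + 5
return v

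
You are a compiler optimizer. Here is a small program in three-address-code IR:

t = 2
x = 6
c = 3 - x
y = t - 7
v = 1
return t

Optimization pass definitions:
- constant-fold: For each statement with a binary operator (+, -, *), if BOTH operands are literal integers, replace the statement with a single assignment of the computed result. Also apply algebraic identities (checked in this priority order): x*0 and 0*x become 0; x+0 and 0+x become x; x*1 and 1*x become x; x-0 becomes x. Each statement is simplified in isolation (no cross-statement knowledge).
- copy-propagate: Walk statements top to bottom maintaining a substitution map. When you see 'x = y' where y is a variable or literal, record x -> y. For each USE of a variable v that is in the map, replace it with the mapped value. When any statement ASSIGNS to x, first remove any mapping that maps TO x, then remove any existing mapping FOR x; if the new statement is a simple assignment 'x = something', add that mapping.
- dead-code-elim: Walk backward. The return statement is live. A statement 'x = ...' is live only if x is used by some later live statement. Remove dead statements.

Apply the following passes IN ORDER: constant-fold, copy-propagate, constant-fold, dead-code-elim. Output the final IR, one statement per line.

Initial IR:
  t = 2
  x = 6
  c = 3 - x
  y = t - 7
  v = 1
  return t
After constant-fold (6 stmts):
  t = 2
  x = 6
  c = 3 - x
  y = t - 7
  v = 1
  return t
After copy-propagate (6 stmts):
  t = 2
  x = 6
  c = 3 - 6
  y = 2 - 7
  v = 1
  return 2
After constant-fold (6 stmts):
  t = 2
  x = 6
  c = -3
  y = -5
  v = 1
  return 2
After dead-code-elim (1 stmts):
  return 2

Answer: return 2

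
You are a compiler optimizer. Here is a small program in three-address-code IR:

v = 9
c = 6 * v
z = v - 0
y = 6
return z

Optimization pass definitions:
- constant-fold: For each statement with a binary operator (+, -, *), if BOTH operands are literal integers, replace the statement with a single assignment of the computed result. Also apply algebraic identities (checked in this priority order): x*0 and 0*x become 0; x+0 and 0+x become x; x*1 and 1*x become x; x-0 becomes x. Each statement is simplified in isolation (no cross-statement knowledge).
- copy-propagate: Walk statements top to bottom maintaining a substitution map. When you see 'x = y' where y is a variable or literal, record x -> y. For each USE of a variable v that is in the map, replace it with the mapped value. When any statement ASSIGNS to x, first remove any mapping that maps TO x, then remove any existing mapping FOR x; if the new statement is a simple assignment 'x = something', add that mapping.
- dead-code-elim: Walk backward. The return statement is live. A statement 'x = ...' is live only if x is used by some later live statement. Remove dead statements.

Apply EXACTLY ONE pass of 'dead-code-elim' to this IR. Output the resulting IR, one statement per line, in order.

Applying dead-code-elim statement-by-statement:
  [5] return z  -> KEEP (return); live=['z']
  [4] y = 6  -> DEAD (y not live)
  [3] z = v - 0  -> KEEP; live=['v']
  [2] c = 6 * v  -> DEAD (c not live)
  [1] v = 9  -> KEEP; live=[]
Result (3 stmts):
  v = 9
  z = v - 0
  return z

Answer: v = 9
z = v - 0
return z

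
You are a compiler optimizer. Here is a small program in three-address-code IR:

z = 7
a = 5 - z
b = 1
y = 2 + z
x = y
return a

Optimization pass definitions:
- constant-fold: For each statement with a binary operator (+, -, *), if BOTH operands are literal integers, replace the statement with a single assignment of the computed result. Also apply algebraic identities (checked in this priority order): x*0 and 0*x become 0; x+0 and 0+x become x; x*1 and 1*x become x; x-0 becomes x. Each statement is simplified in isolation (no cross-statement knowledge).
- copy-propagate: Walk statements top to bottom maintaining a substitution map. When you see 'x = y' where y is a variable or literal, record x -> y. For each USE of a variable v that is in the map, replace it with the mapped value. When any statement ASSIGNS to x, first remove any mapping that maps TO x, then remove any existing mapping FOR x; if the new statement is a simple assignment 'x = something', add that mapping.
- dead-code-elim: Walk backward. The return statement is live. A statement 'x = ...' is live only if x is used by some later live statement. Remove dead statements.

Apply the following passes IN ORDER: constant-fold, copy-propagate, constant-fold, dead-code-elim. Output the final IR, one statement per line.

Initial IR:
  z = 7
  a = 5 - z
  b = 1
  y = 2 + z
  x = y
  return a
After constant-fold (6 stmts):
  z = 7
  a = 5 - z
  b = 1
  y = 2 + z
  x = y
  return a
After copy-propagate (6 stmts):
  z = 7
  a = 5 - 7
  b = 1
  y = 2 + 7
  x = y
  return a
After constant-fold (6 stmts):
  z = 7
  a = -2
  b = 1
  y = 9
  x = y
  return a
After dead-code-elim (2 stmts):
  a = -2
  return a

Answer: a = -2
return a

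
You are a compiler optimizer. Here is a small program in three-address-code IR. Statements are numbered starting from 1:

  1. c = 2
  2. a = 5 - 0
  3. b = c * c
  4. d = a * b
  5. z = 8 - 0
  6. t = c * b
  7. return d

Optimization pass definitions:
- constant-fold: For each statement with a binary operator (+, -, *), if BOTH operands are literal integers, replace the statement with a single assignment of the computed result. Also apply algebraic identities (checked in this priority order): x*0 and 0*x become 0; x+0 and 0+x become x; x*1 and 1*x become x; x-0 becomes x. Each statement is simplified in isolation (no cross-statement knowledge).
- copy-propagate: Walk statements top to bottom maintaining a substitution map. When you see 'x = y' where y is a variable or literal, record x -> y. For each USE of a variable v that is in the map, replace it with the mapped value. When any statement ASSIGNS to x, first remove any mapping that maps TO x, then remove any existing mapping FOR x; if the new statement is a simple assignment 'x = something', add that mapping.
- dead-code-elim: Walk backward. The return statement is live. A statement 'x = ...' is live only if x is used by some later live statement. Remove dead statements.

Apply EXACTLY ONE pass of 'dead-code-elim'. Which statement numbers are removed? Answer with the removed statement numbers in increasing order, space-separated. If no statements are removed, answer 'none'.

Backward liveness scan:
Stmt 1 'c = 2': KEEP (c is live); live-in = []
Stmt 2 'a = 5 - 0': KEEP (a is live); live-in = ['c']
Stmt 3 'b = c * c': KEEP (b is live); live-in = ['a', 'c']
Stmt 4 'd = a * b': KEEP (d is live); live-in = ['a', 'b']
Stmt 5 'z = 8 - 0': DEAD (z not in live set ['d'])
Stmt 6 't = c * b': DEAD (t not in live set ['d'])
Stmt 7 'return d': KEEP (return); live-in = ['d']
Removed statement numbers: [5, 6]
Surviving IR:
  c = 2
  a = 5 - 0
  b = c * c
  d = a * b
  return d

Answer: 5 6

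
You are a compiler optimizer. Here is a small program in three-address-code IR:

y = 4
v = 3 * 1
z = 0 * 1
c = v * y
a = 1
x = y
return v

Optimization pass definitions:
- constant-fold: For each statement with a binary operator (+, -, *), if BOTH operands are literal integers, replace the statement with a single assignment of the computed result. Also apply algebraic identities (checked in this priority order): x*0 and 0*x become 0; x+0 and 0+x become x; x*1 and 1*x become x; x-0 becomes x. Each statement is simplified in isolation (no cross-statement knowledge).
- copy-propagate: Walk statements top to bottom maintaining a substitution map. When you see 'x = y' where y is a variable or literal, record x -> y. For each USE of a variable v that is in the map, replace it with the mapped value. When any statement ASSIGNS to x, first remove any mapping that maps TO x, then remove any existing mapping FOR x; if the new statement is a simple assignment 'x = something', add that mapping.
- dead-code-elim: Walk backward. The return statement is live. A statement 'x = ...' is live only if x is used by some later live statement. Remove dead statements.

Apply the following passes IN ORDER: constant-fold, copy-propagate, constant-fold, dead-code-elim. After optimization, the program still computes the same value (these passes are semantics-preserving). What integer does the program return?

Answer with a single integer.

Initial IR:
  y = 4
  v = 3 * 1
  z = 0 * 1
  c = v * y
  a = 1
  x = y
  return v
After constant-fold (7 stmts):
  y = 4
  v = 3
  z = 0
  c = v * y
  a = 1
  x = y
  return v
After copy-propagate (7 stmts):
  y = 4
  v = 3
  z = 0
  c = 3 * 4
  a = 1
  x = 4
  return 3
After constant-fold (7 stmts):
  y = 4
  v = 3
  z = 0
  c = 12
  a = 1
  x = 4
  return 3
After dead-code-elim (1 stmts):
  return 3
Evaluate:
  y = 4  =>  y = 4
  v = 3 * 1  =>  v = 3
  z = 0 * 1  =>  z = 0
  c = v * y  =>  c = 12
  a = 1  =>  a = 1
  x = y  =>  x = 4
  return v = 3

Answer: 3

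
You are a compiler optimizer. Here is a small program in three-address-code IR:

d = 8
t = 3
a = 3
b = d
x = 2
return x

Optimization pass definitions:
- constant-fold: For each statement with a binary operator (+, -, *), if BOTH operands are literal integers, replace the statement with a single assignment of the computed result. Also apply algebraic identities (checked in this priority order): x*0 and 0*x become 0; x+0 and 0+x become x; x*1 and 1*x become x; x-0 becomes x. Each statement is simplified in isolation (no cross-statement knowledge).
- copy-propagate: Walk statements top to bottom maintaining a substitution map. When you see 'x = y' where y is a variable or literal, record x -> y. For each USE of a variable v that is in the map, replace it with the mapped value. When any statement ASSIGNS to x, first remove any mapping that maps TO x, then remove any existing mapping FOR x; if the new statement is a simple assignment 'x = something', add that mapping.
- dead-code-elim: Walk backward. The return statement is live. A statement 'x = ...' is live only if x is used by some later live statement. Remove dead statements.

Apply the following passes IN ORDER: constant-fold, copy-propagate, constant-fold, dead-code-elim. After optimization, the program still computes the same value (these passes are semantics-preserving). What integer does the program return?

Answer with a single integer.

Initial IR:
  d = 8
  t = 3
  a = 3
  b = d
  x = 2
  return x
After constant-fold (6 stmts):
  d = 8
  t = 3
  a = 3
  b = d
  x = 2
  return x
After copy-propagate (6 stmts):
  d = 8
  t = 3
  a = 3
  b = 8
  x = 2
  return 2
After constant-fold (6 stmts):
  d = 8
  t = 3
  a = 3
  b = 8
  x = 2
  return 2
After dead-code-elim (1 stmts):
  return 2
Evaluate:
  d = 8  =>  d = 8
  t = 3  =>  t = 3
  a = 3  =>  a = 3
  b = d  =>  b = 8
  x = 2  =>  x = 2
  return x = 2

Answer: 2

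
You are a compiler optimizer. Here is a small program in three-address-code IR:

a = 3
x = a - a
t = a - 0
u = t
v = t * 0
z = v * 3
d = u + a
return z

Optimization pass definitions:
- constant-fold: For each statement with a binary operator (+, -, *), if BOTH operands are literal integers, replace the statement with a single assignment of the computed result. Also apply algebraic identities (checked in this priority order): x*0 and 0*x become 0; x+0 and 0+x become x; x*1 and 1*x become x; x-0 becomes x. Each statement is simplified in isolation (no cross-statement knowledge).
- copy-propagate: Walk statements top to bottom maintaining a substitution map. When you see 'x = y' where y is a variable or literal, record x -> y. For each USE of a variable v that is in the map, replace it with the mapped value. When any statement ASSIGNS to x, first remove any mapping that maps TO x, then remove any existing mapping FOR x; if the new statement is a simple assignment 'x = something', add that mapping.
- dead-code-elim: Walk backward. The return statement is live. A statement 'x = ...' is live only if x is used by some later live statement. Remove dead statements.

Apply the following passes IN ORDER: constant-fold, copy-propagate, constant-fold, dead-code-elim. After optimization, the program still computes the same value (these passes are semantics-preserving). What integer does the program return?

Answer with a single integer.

Initial IR:
  a = 3
  x = a - a
  t = a - 0
  u = t
  v = t * 0
  z = v * 3
  d = u + a
  return z
After constant-fold (8 stmts):
  a = 3
  x = a - a
  t = a
  u = t
  v = 0
  z = v * 3
  d = u + a
  return z
After copy-propagate (8 stmts):
  a = 3
  x = 3 - 3
  t = 3
  u = 3
  v = 0
  z = 0 * 3
  d = 3 + 3
  return z
After constant-fold (8 stmts):
  a = 3
  x = 0
  t = 3
  u = 3
  v = 0
  z = 0
  d = 6
  return z
After dead-code-elim (2 stmts):
  z = 0
  return z
Evaluate:
  a = 3  =>  a = 3
  x = a - a  =>  x = 0
  t = a - 0  =>  t = 3
  u = t  =>  u = 3
  v = t * 0  =>  v = 0
  z = v * 3  =>  z = 0
  d = u + a  =>  d = 6
  return z = 0

Answer: 0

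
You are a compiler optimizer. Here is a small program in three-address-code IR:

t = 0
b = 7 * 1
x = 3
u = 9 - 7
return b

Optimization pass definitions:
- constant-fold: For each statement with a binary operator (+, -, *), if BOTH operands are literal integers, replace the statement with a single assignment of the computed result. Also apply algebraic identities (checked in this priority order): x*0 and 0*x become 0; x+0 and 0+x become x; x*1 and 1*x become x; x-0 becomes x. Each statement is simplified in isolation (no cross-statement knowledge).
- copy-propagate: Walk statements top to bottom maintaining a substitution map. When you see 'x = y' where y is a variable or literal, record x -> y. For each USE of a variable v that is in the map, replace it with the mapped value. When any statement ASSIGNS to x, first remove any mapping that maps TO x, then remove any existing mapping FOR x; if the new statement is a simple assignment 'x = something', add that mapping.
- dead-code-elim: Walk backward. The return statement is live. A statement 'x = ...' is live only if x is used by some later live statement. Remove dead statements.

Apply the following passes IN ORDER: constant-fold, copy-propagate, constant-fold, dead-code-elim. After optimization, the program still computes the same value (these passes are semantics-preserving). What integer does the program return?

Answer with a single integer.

Answer: 7

Derivation:
Initial IR:
  t = 0
  b = 7 * 1
  x = 3
  u = 9 - 7
  return b
After constant-fold (5 stmts):
  t = 0
  b = 7
  x = 3
  u = 2
  return b
After copy-propagate (5 stmts):
  t = 0
  b = 7
  x = 3
  u = 2
  return 7
After constant-fold (5 stmts):
  t = 0
  b = 7
  x = 3
  u = 2
  return 7
After dead-code-elim (1 stmts):
  return 7
Evaluate:
  t = 0  =>  t = 0
  b = 7 * 1  =>  b = 7
  x = 3  =>  x = 3
  u = 9 - 7  =>  u = 2
  return b = 7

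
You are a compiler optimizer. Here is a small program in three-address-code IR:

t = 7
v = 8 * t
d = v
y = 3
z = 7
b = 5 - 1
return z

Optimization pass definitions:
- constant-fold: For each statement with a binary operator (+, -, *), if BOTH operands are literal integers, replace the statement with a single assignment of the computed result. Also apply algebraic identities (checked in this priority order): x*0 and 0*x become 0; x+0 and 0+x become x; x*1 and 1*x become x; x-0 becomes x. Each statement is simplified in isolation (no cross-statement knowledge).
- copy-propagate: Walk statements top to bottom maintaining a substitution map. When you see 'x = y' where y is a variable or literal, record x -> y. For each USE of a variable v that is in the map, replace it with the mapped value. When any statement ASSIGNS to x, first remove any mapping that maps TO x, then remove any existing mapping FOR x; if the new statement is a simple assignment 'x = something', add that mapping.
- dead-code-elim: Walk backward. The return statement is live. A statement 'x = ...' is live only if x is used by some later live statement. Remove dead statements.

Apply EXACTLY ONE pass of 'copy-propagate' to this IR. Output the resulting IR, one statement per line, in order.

Applying copy-propagate statement-by-statement:
  [1] t = 7  (unchanged)
  [2] v = 8 * t  -> v = 8 * 7
  [3] d = v  (unchanged)
  [4] y = 3  (unchanged)
  [5] z = 7  (unchanged)
  [6] b = 5 - 1  (unchanged)
  [7] return z  -> return 7
Result (7 stmts):
  t = 7
  v = 8 * 7
  d = v
  y = 3
  z = 7
  b = 5 - 1
  return 7

Answer: t = 7
v = 8 * 7
d = v
y = 3
z = 7
b = 5 - 1
return 7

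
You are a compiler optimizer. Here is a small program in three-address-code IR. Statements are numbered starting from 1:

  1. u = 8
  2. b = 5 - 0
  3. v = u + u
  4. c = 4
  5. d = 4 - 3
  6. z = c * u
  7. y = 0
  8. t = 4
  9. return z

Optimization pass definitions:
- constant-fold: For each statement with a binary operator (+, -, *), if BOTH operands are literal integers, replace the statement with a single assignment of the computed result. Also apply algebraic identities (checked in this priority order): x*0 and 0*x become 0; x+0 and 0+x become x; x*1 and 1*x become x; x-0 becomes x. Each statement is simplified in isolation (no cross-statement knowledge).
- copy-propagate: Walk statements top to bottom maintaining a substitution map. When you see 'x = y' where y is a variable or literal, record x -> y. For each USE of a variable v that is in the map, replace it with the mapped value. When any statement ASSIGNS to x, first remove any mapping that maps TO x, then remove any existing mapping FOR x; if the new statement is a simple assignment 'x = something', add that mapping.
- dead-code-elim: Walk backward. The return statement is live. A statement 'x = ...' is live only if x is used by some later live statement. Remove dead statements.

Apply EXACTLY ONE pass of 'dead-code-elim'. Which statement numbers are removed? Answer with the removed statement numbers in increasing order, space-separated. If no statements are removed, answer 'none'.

Backward liveness scan:
Stmt 1 'u = 8': KEEP (u is live); live-in = []
Stmt 2 'b = 5 - 0': DEAD (b not in live set ['u'])
Stmt 3 'v = u + u': DEAD (v not in live set ['u'])
Stmt 4 'c = 4': KEEP (c is live); live-in = ['u']
Stmt 5 'd = 4 - 3': DEAD (d not in live set ['c', 'u'])
Stmt 6 'z = c * u': KEEP (z is live); live-in = ['c', 'u']
Stmt 7 'y = 0': DEAD (y not in live set ['z'])
Stmt 8 't = 4': DEAD (t not in live set ['z'])
Stmt 9 'return z': KEEP (return); live-in = ['z']
Removed statement numbers: [2, 3, 5, 7, 8]
Surviving IR:
  u = 8
  c = 4
  z = c * u
  return z

Answer: 2 3 5 7 8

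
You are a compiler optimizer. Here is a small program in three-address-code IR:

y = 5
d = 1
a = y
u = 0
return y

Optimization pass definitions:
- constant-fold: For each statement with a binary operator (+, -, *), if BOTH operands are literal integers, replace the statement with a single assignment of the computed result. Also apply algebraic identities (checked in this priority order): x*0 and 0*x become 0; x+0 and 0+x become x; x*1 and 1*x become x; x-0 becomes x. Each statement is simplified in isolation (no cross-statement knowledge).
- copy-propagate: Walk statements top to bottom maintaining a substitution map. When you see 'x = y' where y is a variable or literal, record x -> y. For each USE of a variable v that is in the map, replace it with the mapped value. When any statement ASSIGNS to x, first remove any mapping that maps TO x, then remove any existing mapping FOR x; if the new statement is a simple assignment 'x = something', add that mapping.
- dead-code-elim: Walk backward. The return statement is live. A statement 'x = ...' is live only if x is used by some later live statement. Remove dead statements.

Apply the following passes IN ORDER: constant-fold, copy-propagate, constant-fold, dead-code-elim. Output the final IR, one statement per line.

Initial IR:
  y = 5
  d = 1
  a = y
  u = 0
  return y
After constant-fold (5 stmts):
  y = 5
  d = 1
  a = y
  u = 0
  return y
After copy-propagate (5 stmts):
  y = 5
  d = 1
  a = 5
  u = 0
  return 5
After constant-fold (5 stmts):
  y = 5
  d = 1
  a = 5
  u = 0
  return 5
After dead-code-elim (1 stmts):
  return 5

Answer: return 5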